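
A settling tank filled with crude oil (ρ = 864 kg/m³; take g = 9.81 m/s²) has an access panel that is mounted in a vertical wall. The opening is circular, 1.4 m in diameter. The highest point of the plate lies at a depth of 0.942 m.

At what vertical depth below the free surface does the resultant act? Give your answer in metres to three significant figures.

h_p = 1.72 m

γ = ρg = 864 × 9.81 / 1000 = 8.47584 kN/m³.
The centroid is at the centre, 0.7 m below the top of the plate, so the centroid depth is h_c = 0.942 + 0.7 = 1.642 m.
A = π(0.7)² = 1.53938 m².
Resultant F = γ·h_c·A = 8.47584 × 1.642 × 1.53938 = 21.4241 kN.
I_c = πr⁴/4 = π × 0.7⁴/4 = 0.188574 m⁴.
Centre of pressure: y_p = y_c + I_c/(y_c·A) = 1.642 + 0.188574/(1.642 × 1.53938) = 1.642 + 0.0746041 = 1.7166 m along the plane.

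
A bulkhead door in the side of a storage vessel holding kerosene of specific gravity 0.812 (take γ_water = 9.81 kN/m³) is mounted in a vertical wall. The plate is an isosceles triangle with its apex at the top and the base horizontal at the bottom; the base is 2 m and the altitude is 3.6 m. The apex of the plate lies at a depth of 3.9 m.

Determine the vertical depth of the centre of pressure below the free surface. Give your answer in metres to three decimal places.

γ = 0.812 × 9.81 = 7.96572 kN/m³.
With the apex up, the centroid sits 2h/3 = 2 × 3.6/3 = 2.4 m below the apex, so the centroid depth is h_c = 3.9 + 2.4 = 6.3 m.
A = ½ × 2 × 3.6 = 3.6 m².
Resultant F = γ·h_c·A = 7.96572 × 6.3 × 3.6 = 180.663 kN.
I_c = b·h³/36 = 2 × 3.6³/36 = 2.592 m⁴.
Centre of pressure: y_p = y_c + I_c/(y_c·A) = 6.3 + 2.592/(6.3 × 3.6) = 6.3 + 0.114286 = 6.41429 m along the plane.

h_p = 6.414 m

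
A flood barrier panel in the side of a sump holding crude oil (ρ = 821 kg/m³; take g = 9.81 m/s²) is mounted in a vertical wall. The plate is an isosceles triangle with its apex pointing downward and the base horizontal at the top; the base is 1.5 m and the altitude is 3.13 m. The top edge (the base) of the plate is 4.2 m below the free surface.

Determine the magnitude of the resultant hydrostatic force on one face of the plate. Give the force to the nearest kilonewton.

F ≈ 99 kN

γ = ρg = 821 × 9.81 / 1000 = 8.05401 kN/m³.
With the apex down, the centroid sits h/3 = 3.13/3 = 1.04333 m below the base (the top edge), so the centroid depth is h_c = 4.2 + 1.04333 = 5.24333 m.
A = ½ × 1.5 × 3.13 = 2.3475 m².
Resultant F = γ·h_c·A = 8.05401 × 5.24333 × 2.3475 = 99.1345 kN.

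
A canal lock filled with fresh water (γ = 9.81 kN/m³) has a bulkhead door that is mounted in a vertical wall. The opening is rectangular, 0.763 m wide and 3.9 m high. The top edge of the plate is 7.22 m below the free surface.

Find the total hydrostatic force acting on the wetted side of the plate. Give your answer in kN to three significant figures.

γ = 9.81 kN/m³.
The centroid lies 3.9/2 = 1.95 m below the top edge, so the centroid depth is h_c = 7.22 + 1.95 = 9.17 m.
A = 0.763 × 3.9 = 2.9757 m².
Resultant F = γ·h_c·A = 9.81 × 9.17 × 2.9757 = 267.687 kN.

F ≈ 268 kN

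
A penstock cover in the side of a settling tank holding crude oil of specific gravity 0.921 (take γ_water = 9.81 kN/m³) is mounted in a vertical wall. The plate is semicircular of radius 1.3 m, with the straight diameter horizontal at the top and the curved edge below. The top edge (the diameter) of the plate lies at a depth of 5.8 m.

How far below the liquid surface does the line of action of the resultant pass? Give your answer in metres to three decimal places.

γ = 0.921 × 9.81 = 9.03501 kN/m³.
The centroid of a semicircle lies 4r/(3π) = 0.551737 m from the diameter, here below the top edge, so the centroid depth is h_c = 5.8 + 0.551737 = 6.35174 m.
A = πr²/2 = π × 1.3²/2 = 2.65465 m².
Resultant F = γ·h_c·A = 9.03501 × 6.35174 × 2.65465 = 152.345 kN.
I_c = (π/8 − 8/(9π))·r⁴ = 0.109757 × 1.3⁴ = 0.313477 m⁴.
Centre of pressure: y_p = y_c + I_c/(y_c·A) = 6.35174 + 0.313477/(6.35174 × 2.65465) = 6.35174 + 0.0185911 = 6.37033 m along the plane.

h_p = 6.370 m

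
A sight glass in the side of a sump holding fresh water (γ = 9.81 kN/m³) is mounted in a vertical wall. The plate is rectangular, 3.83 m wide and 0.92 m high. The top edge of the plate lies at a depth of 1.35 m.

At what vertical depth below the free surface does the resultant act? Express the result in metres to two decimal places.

h_p = 1.85 m

γ = 9.81 kN/m³.
The centroid lies 0.92/2 = 0.46 m below the top edge, so the centroid depth is h_c = 1.35 + 0.46 = 1.81 m.
A = 3.83 × 0.92 = 3.5236 m².
Resultant F = γ·h_c·A = 9.81 × 1.81 × 3.5236 = 62.5654 kN.
I_c = b·h³/12 = 3.83 × 0.92³/12 = 0.248531 m⁴.
Centre of pressure: y_p = y_c + I_c/(y_c·A) = 1.81 + 0.248531/(1.81 × 3.5236) = 1.81 + 0.0389687 = 1.84897 m along the plane.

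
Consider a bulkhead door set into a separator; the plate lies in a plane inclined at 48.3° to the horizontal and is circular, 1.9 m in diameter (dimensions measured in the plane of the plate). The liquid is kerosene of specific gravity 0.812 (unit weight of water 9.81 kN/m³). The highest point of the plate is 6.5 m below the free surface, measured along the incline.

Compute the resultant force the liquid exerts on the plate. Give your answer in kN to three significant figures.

F ≈ 126 kN

γ = 0.812 × 9.81 = 7.96572 kN/m³.
Let θ = 48.3° be the plate's angle to the horizontal; measure y along the incline from where the plane meets the free surface. Vertical depth h = y·sinθ with sinθ = 0.746638.
The centroid is at the centre, 0.95 m below the top of the plate, so y_c = 6.5 + 0.95 = 7.45 m and h_c = 7.45 × 0.746638 = 5.56245 m.
A = π(0.95)² = 2.83529 m².
Resultant F = γ·h_c·A = 7.96572 × 5.56245 × 2.83529 = 125.629 kN.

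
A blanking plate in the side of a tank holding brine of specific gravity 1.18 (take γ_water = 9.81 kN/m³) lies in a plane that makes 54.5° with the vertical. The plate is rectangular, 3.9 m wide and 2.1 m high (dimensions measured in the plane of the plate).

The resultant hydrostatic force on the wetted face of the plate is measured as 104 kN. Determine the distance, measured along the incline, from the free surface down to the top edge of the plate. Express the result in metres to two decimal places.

γ = 1.18 × 9.81 = 11.5758 kN/m³.
A = 3.9 × 2.1 = 8.19 m².
From F = γ·h_c·A, the centroid depth is h_c = 104/(11.5758 × 8.19) = 1.09698 m.
The plate makes 54.5° with the vertical, i.e. θ = 90° − 54.5° = 35.5° to the horizontal. Measuring y along the incline from the free-surface line, vertical depth h = y·sinθ with sinθ = 0.580703.
Along the incline, y_c = h_c/sinθ = 1.09698/0.580703 = 1.88906 m.
The centroid lies 2.1/2 = 1.05 m below the top edge, so the top edge sits at y_top = 1.88906 − 1.05 = 0.83906 m along the incline.

y_top ≈ 0.84 m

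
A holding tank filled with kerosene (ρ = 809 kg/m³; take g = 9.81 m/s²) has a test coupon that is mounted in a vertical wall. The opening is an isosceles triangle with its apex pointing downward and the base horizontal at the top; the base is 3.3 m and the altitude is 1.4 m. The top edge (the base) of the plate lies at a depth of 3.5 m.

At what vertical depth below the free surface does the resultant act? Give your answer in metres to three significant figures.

γ = ρg = 809 × 9.81 / 1000 = 7.93629 kN/m³.
With the apex down, the centroid sits h/3 = 1.4/3 = 0.466667 m below the base (the top edge), so the centroid depth is h_c = 3.5 + 0.466667 = 3.96667 m.
A = ½ × 3.3 × 1.4 = 2.31 m².
Resultant F = γ·h_c·A = 7.93629 × 3.96667 × 2.31 = 72.7203 kN.
I_c = b·h³/36 = 3.3 × 1.4³/36 = 0.251533 m⁴.
Centre of pressure: y_p = y_c + I_c/(y_c·A) = 3.96667 + 0.251533/(3.96667 × 2.31) = 3.96667 + 0.0274509 = 3.99412 m along the plane.

h_p = 3.99 m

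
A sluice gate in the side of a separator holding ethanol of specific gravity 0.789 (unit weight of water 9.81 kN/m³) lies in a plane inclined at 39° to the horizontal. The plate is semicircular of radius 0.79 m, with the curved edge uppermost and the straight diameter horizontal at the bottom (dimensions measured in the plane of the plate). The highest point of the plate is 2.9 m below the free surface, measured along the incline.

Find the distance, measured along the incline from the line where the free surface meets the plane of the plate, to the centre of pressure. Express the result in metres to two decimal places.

γ = 0.789 × 9.81 = 7.74009 kN/m³.
Let θ = 39° be the plate's angle to the horizontal; measure y along the incline from where the plane meets the free surface. Vertical depth h = y·sinθ with sinθ = 0.629320.
The centroid lies 4r/(3π) = 0.335286 m above the diameter, so r − 4r/(3π) = 0.79 − 0.335286 = 0.454714 m below the topmost point, so y_c = 2.9 + 0.454714 = 3.35471 m and h_c = 3.35471 × 0.629320 = 2.11119 m.
A = πr²/2 = π × 0.79²/2 = 0.980334 m².
Resultant F = γ·h_c·A = 7.74009 × 2.11119 × 0.980334 = 16.0194 kN.
I_c = (π/8 − 8/(9π))·r⁴ = 0.109757 × 0.79⁴ = 0.0427504 m⁴.
Centre of pressure: y_p = y_c + I_c/(y_c·A) = 3.35471 + 0.0427504/(3.35471 × 0.980334) = 3.35471 + 0.012999 = 3.36771 m along the plane.

y_p = 3.37 m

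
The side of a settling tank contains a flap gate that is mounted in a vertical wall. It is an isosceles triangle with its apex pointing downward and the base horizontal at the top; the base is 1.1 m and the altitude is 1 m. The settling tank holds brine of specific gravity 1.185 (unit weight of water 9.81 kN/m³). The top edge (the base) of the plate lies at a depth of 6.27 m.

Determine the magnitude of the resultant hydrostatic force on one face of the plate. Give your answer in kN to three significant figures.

γ = 1.185 × 9.81 = 11.62485 kN/m³.
With the apex down, the centroid sits h/3 = 1/3 = 0.333333 m below the base (the top edge), so the centroid depth is h_c = 6.27 + 0.333333 = 6.60333 m.
A = ½ × 1.1 × 1 = 0.55 m².
Resultant F = γ·h_c·A = 11.62485 × 6.60333 × 0.55 = 42.2195 kN.

F ≈ 42.2 kN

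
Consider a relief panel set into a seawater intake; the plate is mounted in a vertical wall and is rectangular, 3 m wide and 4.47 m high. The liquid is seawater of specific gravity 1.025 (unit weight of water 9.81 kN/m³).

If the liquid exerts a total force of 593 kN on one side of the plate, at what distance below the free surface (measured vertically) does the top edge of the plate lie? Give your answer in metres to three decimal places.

γ = 1.025 × 9.81 = 10.05525 kN/m³.
A = 3 × 4.47 = 13.41 m².
From F = γ·h_c·A, the centroid depth is h_c = 593/(10.05525 × 13.41) = 4.39778 m.
The centroid lies 4.47/2 = 2.235 m below the top edge, so the top edge sits at h_top = 4.39778 − 2.235 = 2.16278 m below the surface.

d_top ≈ 2.163 m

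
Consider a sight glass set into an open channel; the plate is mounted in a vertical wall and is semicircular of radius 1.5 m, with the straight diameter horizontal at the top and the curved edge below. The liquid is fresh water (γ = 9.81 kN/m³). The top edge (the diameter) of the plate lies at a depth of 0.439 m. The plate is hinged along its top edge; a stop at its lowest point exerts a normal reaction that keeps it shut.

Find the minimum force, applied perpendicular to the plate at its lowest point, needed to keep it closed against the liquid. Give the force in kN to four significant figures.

P ≈ 19.46 kN

γ = 9.81 kN/m³.
The centroid of a semicircle lies 4r/(3π) = 0.63662 m from the diameter, here below the top edge, so the centroid depth is h_c = 0.439 + 0.63662 = 1.07562 m.
A = πr²/2 = π × 1.5²/2 = 3.53429 m².
Resultant F = γ·h_c·A = 9.81 × 1.07562 × 3.53429 = 37.2932 kN.
I_c = (π/8 − 8/(9π))·r⁴ = 0.109757 × 1.5⁴ = 0.555645 m⁴.
Centre of pressure: y_p = y_c + I_c/(y_c·A) = 1.07562 + 0.555645/(1.07562 × 3.53429) = 1.07562 + 0.146163 = 1.22178 m along the plane.
The resultant acts 0.63662 + 0.146163 = 0.782783 m (along the plate) below the hinge at the top edge, so the moment about the hinge is M = F × 0.782783 = 37.2932 × 0.782783 = 29.1925 kN·m.
A normal force at the bottom, 1.5 m from the hinge, must supply this moment: P = 29.1925/1.5 = 19.4617 kN.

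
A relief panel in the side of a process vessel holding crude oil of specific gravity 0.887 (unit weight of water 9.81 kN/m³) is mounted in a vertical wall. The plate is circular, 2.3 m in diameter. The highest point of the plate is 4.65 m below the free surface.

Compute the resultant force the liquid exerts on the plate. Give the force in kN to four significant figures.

F ≈ 209.7 kN

γ = 0.887 × 9.81 = 8.70147 kN/m³.
The centroid is at the centre, 1.15 m below the top of the plate, so the centroid depth is h_c = 4.65 + 1.15 = 5.8 m.
A = π(1.15)² = 4.15476 m².
Resultant F = γ·h_c·A = 8.70147 × 5.8 × 4.15476 = 209.685 kN.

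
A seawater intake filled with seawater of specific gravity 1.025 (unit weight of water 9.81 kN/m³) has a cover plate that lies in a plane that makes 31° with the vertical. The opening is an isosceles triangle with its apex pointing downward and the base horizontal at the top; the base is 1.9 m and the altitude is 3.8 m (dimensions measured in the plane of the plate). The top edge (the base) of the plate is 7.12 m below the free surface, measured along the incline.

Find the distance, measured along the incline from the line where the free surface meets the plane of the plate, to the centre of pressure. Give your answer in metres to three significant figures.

y_p = 8.48 m

γ = 1.025 × 9.81 = 10.05525 kN/m³.
The plate makes 31° with the vertical, i.e. θ = 90° − 31° = 59° to the horizontal. Measuring y along the incline from the free-surface line, vertical depth h = y·sinθ with sinθ = 0.857167.
With the apex down, the centroid sits h/3 = 3.8/3 = 1.26667 m below the base (the top edge), so y_c = 7.12 + 1.26667 = 8.38667 m and h_c = 8.38667 × 0.857167 = 7.18878 m.
A = ½ × 1.9 × 3.8 = 3.61 m².
Resultant F = γ·h_c·A = 10.05525 × 7.18878 × 3.61 = 260.949 kN.
I_c = b·h³/36 = 1.9 × 3.8³/36 = 2.89602 m⁴.
Centre of pressure: y_p = y_c + I_c/(y_c·A) = 8.38667 + 2.89602/(8.38667 × 3.61) = 8.38667 + 0.0956544 = 8.48232 m along the plane.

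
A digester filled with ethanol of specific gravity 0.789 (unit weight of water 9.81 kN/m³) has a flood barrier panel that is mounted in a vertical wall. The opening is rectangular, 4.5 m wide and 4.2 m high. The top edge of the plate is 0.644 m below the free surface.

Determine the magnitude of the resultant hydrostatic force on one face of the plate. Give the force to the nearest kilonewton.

γ = 0.789 × 9.81 = 7.74009 kN/m³.
The centroid lies 4.2/2 = 2.1 m below the top edge, so the centroid depth is h_c = 0.644 + 2.1 = 2.744 m.
A = 4.5 × 4.2 = 18.9 m².
Resultant F = γ·h_c·A = 7.74009 × 2.744 × 18.9 = 401.413 kN.

F ≈ 401 kN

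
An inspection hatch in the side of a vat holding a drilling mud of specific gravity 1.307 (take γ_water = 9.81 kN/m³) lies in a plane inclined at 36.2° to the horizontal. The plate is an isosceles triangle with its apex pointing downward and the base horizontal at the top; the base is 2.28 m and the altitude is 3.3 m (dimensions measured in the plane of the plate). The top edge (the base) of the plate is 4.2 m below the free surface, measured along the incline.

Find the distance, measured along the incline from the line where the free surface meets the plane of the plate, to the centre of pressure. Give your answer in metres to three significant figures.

y_p = 5.41 m

γ = 1.307 × 9.81 = 12.82167 kN/m³.
Let θ = 36.2° be the plate's angle to the horizontal; measure y along the incline from where the plane meets the free surface. Vertical depth h = y·sinθ with sinθ = 0.590606.
With the apex down, the centroid sits h/3 = 3.3/3 = 1.1 m below the base (the top edge), so y_c = 4.2 + 1.1 = 5.3 m and h_c = 5.3 × 0.590606 = 3.13021 m.
A = ½ × 2.28 × 3.3 = 3.762 m².
Resultant F = γ·h_c·A = 12.82167 × 3.13021 × 3.762 = 150.986 kN.
I_c = b·h³/36 = 2.28 × 3.3³/36 = 2.27601 m⁴.
Centre of pressure: y_p = y_c + I_c/(y_c·A) = 5.3 + 2.27601/(5.3 × 3.762) = 5.3 + 0.114151 = 5.41415 m along the plane.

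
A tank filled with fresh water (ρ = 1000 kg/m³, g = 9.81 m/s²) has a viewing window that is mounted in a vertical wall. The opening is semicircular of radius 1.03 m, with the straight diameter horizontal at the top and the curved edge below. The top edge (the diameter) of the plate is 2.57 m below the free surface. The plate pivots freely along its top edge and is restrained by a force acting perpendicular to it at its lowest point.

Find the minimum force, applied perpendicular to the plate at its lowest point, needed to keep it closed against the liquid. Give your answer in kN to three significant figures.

P ≈ 22.0 kN

γ = ρg = 1000 × 9.81 = 9810 N/m³ = 9.81 kN/m³.
The centroid of a semicircle lies 4r/(3π) = 0.437146 m from the diameter, here below the top edge, so the centroid depth is h_c = 2.57 + 0.437146 = 3.00715 m.
A = πr²/2 = π × 1.03²/2 = 1.66646 m².
Resultant F = γ·h_c·A = 9.81 × 3.00715 × 1.66646 = 49.1608 kN.
I_c = (π/8 − 8/(9π))·r⁴ = 0.109757 × 1.03⁴ = 0.123532 m⁴.
Centre of pressure: y_p = y_c + I_c/(y_c·A) = 3.00715 + 0.123532/(3.00715 × 1.66646) = 3.00715 + 0.0246507 = 3.0318 m along the plane.
The resultant acts 0.437146 + 0.0246507 = 0.461797 m (along the plate) below the hinge at the top edge, so the moment about the hinge is M = F × 0.461797 = 49.1608 × 0.461797 = 22.7023 kN·m.
A normal force at the bottom, 1.03 m from the hinge, must supply this moment: P = 22.7023/1.03 = 22.0411 kN.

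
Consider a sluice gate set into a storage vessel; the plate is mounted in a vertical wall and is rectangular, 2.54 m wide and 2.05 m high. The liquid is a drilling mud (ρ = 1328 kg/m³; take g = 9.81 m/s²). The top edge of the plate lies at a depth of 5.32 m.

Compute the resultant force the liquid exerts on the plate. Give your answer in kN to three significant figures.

γ = ρg = 1328 × 9.81 / 1000 = 13.02768 kN/m³.
The centroid lies 2.05/2 = 1.025 m below the top edge, so the centroid depth is h_c = 5.32 + 1.025 = 6.345 m.
A = 2.54 × 2.05 = 5.207 m².
Resultant F = γ·h_c·A = 13.02768 × 6.345 × 5.207 = 430.414 kN.

F ≈ 430 kN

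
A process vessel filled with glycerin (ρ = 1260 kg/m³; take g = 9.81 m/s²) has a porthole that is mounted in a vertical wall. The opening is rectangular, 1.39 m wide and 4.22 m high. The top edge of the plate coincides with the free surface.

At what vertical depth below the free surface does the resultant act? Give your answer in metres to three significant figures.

γ = ρg = 1260 × 9.81 / 1000 = 12.3606 kN/m³.
The centroid lies 4.22/2 = 2.11 m below the top edge, so the centroid depth is h_c = 2.11 m.
A = 1.39 × 4.22 = 5.8658 m².
Resultant F = γ·h_c·A = 12.3606 × 2.11 × 5.8658 = 152.985 kN.
I_c = b·h³/12 = 1.39 × 4.22³/12 = 8.70504 m⁴.
Centre of pressure: y_p = y_c + I_c/(y_c·A) = 2.11 + 8.70504/(2.11 × 5.8658) = 2.11 + 0.703333 = 2.81333 m along the plane.

h_p = 2.81 m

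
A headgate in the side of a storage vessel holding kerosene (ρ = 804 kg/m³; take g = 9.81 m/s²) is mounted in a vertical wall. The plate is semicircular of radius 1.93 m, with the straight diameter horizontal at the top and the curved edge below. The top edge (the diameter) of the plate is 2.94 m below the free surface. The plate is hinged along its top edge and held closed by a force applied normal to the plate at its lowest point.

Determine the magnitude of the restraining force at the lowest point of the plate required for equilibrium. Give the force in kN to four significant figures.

P ≈ 79.85 kN

γ = ρg = 804 × 9.81 / 1000 = 7.88724 kN/m³.
The centroid of a semicircle lies 4r/(3π) = 0.819117 m from the diameter, here below the top edge, so the centroid depth is h_c = 2.94 + 0.819117 = 3.75912 m.
A = πr²/2 = π × 1.93²/2 = 5.85106 m².
Resultant F = γ·h_c·A = 7.88724 × 3.75912 × 5.85106 = 173.479 kN.
I_c = (π/8 − 8/(9π))·r⁴ = 0.109757 × 1.93⁴ = 1.52287 m⁴.
Centre of pressure: y_p = y_c + I_c/(y_c·A) = 3.75912 + 1.52287/(3.75912 × 5.85106) = 3.75912 + 0.0692376 = 3.82836 m along the plane.
The resultant acts 0.819117 + 0.0692376 = 0.888355 m (along the plate) below the hinge at the top edge, so the moment about the hinge is M = F × 0.888355 = 173.479 × 0.888355 = 154.111 kN·m.
A normal force at the bottom, 1.93 m from the hinge, must supply this moment: P = 154.111/1.93 = 79.8503 kN.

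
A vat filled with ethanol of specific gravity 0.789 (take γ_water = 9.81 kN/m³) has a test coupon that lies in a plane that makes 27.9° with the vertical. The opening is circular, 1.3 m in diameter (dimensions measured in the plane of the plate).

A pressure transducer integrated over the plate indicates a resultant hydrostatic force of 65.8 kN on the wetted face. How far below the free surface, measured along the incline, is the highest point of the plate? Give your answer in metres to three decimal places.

y_top ≈ 6.597 m

γ = 0.789 × 9.81 = 7.74009 kN/m³.
A = π(0.65)² = 1.32732 m².
From F = γ·h_c·A, the centroid depth is h_c = 65.8/(7.74009 × 1.32732) = 6.40478 m.
The plate makes 27.9° with the vertical, i.e. θ = 90° − 27.9° = 62.1° to the horizontal. Measuring y along the incline from the free-surface line, vertical depth h = y·sinθ with sinθ = 0.883766.
Along the incline, y_c = h_c/sinθ = 6.40478/0.883766 = 7.24714 m.
The centroid is at the centre, 0.65 m below the top of the plate, so the highest point sits at y_top = 7.24714 − 0.65 = 6.59714 m along the incline.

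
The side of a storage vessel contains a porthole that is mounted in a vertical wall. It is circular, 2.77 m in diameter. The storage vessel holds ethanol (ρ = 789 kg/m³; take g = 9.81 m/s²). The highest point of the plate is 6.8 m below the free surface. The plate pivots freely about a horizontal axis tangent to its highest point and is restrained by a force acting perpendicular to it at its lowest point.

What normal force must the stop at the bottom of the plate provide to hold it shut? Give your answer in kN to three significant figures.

γ = ρg = 789 × 9.81 / 1000 = 7.74009 kN/m³.
The centroid is at the centre, 1.385 m below the top of the plate, so the centroid depth is h_c = 6.8 + 1.385 = 8.185 m.
A = π(1.385)² = 6.02628 m².
Resultant F = γ·h_c·A = 7.74009 × 8.185 × 6.02628 = 381.781 kN.
I_c = πr⁴/4 = π × 1.385⁴/4 = 2.88994 m⁴.
Centre of pressure: y_p = y_c + I_c/(y_c·A) = 8.185 + 2.88994/(8.185 × 6.02628) = 8.185 + 0.0585896 = 8.24359 m along the plane.
The resultant acts 1.385 + 0.0585896 = 1.44359 m (along the plate) below the hinge at the top edge, so the moment about the hinge is M = F × 1.44359 = 381.781 × 1.44359 = 551.135 kN·m.
A normal force at the bottom, 2.77 m from the hinge, must supply this moment: P = 551.135/2.77 = 198.966 kN.

P ≈ 199 kN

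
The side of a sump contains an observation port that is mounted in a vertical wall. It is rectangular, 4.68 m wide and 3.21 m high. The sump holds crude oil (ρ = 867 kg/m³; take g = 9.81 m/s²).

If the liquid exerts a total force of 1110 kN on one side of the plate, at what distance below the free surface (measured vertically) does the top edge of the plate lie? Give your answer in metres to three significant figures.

d_top ≈ 7.08 m

γ = ρg = 867 × 9.81 / 1000 = 8.50527 kN/m³.
A = 4.68 × 3.21 = 15.0228 m².
From F = γ·h_c·A, the centroid depth is h_c = 1110/(8.50527 × 15.0228) = 8.68728 m.
The centroid lies 3.21/2 = 1.605 m below the top edge, so the top edge sits at h_top = 8.68728 − 1.605 = 7.08228 m below the surface.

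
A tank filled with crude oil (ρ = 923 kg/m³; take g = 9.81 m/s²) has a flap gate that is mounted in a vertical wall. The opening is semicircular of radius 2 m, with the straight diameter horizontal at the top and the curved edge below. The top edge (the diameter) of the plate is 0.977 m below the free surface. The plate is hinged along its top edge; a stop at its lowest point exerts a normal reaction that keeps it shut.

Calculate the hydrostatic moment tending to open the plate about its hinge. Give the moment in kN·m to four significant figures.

M ≈ 104.1 kN·m

γ = ρg = 923 × 9.81 / 1000 = 9.05463 kN/m³.
The centroid of a semicircle lies 4r/(3π) = 0.848826 m from the diameter, here below the top edge, so the centroid depth is h_c = 0.977 + 0.848826 = 1.82583 m.
A = πr²/2 = π × 2²/2 = 6.28319 m².
Resultant F = γ·h_c·A = 9.05463 × 1.82583 × 6.28319 = 103.875 kN.
I_c = (π/8 − 8/(9π))·r⁴ = 0.109757 × 2⁴ = 1.75611 m⁴.
Centre of pressure: y_p = y_c + I_c/(y_c·A) = 1.82583 + 1.75611/(1.82583 × 6.28319) = 1.82583 + 0.153077 = 1.97891 m along the plane.
The resultant acts 0.848826 + 0.153077 = 1.0019 m (along the plate) below the hinge at the top edge, so the moment about the hinge is M = F × 1.0019 = 103.875 × 1.0019 = 104.072 kN·m.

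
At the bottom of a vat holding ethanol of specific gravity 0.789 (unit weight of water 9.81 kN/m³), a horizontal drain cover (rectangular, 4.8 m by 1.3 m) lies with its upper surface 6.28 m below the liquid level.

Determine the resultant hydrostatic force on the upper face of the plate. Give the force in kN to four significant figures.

F ≈ 303.3 kN

γ = 0.789 × 9.81 = 7.74009 kN/m³.
The plate is horizontal, so pressure is uniform at p = γ·h = 7.74009 × 6.28 = 48.6078 kN/m².
A = 4.8 × 1.3 = 6.24 m².
F = p·A = 48.6078 × 6.24 = 303.313 kN.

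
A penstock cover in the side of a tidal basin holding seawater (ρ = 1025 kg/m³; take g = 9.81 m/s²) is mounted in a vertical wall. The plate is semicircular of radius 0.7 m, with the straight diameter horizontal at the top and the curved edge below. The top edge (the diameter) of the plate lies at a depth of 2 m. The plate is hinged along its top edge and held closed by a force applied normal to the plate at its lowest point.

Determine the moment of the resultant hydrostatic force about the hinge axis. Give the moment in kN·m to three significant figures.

γ = ρg = 1025 × 9.81 / 1000 = 10.05525 kN/m³.
The centroid of a semicircle lies 4r/(3π) = 0.297089 m from the diameter, here below the top edge, so the centroid depth is h_c = 2 + 0.297089 = 2.29709 m.
A = πr²/2 = π × 0.7²/2 = 0.76969 m².
Resultant F = γ·h_c·A = 10.05525 × 2.29709 × 0.76969 = 17.7782 kN.
I_c = (π/8 − 8/(9π))·r⁴ = 0.109757 × 0.7⁴ = 0.0263527 m⁴.
Centre of pressure: y_p = y_c + I_c/(y_c·A) = 2.29709 + 0.0263527/(2.29709 × 0.76969) = 2.29709 + 0.014905 = 2.312 m along the plane.
The resultant acts 0.297089 + 0.014905 = 0.311994 m (along the plate) below the hinge at the top edge, so the moment about the hinge is M = F × 0.311994 = 17.7782 × 0.311994 = 5.54669 kN·m.

M ≈ 5.55 kN·m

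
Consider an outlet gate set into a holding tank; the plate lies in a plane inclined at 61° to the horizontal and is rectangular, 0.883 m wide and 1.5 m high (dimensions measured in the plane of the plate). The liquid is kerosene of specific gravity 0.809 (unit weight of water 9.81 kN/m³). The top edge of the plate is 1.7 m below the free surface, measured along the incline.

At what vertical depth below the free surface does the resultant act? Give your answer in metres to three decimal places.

h_p = 2.210 m

γ = 0.809 × 9.81 = 7.93629 kN/m³.
Let θ = 61° be the plate's angle to the horizontal; measure y along the incline from where the plane meets the free surface. Vertical depth h = y·sinθ with sinθ = 0.874620.
The centroid lies 1.5/2 = 0.75 m below the top edge, so y_c = 1.7 + 0.75 = 2.45 m and h_c = 2.45 × 0.874620 = 2.14282 m.
A = 0.883 × 1.5 = 1.3245 m².
Resultant F = γ·h_c·A = 7.93629 × 2.14282 × 1.3245 = 22.5245 kN.
I_c = b·h³/12 = 0.883 × 1.5³/12 = 0.248344 m⁴.
Centre of pressure: y_p = y_c + I_c/(y_c·A) = 2.45 + 0.248344/(2.45 × 1.3245) = 2.45 + 0.0765307 = 2.52653 m along the plane.
Vertically, h_p = y_p·sinθ = 2.52653 × 0.874620 = 2.20975 m.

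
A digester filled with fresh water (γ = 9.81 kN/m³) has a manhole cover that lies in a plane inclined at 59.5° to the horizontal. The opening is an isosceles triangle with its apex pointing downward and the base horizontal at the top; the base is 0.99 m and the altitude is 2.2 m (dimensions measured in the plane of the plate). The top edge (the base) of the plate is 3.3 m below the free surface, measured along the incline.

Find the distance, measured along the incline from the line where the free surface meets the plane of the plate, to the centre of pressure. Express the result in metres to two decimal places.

γ = 9.81 kN/m³.
Let θ = 59.5° be the plate's angle to the horizontal; measure y along the incline from where the plane meets the free surface. Vertical depth h = y·sinθ with sinθ = 0.861629.
With the apex down, the centroid sits h/3 = 2.2/3 = 0.733333 m below the base (the top edge), so y_c = 3.3 + 0.733333 = 4.03333 m and h_c = 4.03333 × 0.861629 = 3.47523 m.
A = ½ × 0.99 × 2.2 = 1.089 m².
Resultant F = γ·h_c·A = 9.81 × 3.47523 × 1.089 = 37.1262 kN.
I_c = b·h³/36 = 0.99 × 2.2³/36 = 0.29282 m⁴.
Centre of pressure: y_p = y_c + I_c/(y_c·A) = 4.03333 + 0.29282/(4.03333 × 1.089) = 4.03333 + 0.0666667 = 4.1 m along the plane.

y_p = 4.10 m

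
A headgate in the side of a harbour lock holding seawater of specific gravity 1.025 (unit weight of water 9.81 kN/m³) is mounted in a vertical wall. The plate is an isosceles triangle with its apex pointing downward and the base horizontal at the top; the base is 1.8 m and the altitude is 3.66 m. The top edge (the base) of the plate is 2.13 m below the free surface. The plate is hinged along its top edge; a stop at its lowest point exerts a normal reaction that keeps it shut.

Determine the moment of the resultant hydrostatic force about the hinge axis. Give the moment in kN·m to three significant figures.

M ≈ 160 kN·m

γ = 1.025 × 9.81 = 10.05525 kN/m³.
With the apex down, the centroid sits h/3 = 3.66/3 = 1.22 m below the base (the top edge), so the centroid depth is h_c = 2.13 + 1.22 = 3.35 m.
A = ½ × 1.8 × 3.66 = 3.294 m².
Resultant F = γ·h_c·A = 10.05525 × 3.35 × 3.294 = 110.959 kN.
I_c = b·h³/36 = 1.8 × 3.66³/36 = 2.45139 m⁴.
Centre of pressure: y_p = y_c + I_c/(y_c·A) = 3.35 + 2.45139/(3.35 × 3.294) = 3.35 + 0.222149 = 3.57215 m along the plane.
The resultant acts 1.22 + 0.222149 = 1.44215 m (along the plate) below the hinge at the top edge, so the moment about the hinge is M = F × 1.44215 = 110.959 × 1.44215 = 160.02 kN·m.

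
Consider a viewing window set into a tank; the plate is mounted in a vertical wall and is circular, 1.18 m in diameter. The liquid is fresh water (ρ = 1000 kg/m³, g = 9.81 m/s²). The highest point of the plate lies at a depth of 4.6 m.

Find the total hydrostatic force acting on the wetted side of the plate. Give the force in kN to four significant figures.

F ≈ 55.68 kN

γ = ρg = 1000 × 9.81 = 9810 N/m³ = 9.81 kN/m³.
The centroid is at the centre, 0.59 m below the top of the plate, so the centroid depth is h_c = 4.6 + 0.59 = 5.19 m.
A = π(0.59)² = 1.09359 m².
Resultant F = γ·h_c·A = 9.81 × 5.19 × 1.09359 = 55.6789 kN.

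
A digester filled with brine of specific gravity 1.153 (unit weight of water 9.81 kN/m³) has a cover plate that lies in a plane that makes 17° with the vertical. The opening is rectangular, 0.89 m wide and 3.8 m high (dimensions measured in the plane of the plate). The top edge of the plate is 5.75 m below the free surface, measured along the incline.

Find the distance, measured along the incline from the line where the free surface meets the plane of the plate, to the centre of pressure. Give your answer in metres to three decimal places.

y_p = 7.807 m

γ = 1.153 × 9.81 = 11.31093 kN/m³.
The plate makes 17° with the vertical, i.e. θ = 90° − 17° = 73° to the horizontal. Measuring y along the incline from the free-surface line, vertical depth h = y·sinθ with sinθ = 0.956305.
The centroid lies 3.8/2 = 1.9 m below the top edge, so y_c = 5.75 + 1.9 = 7.65 m and h_c = 7.65 × 0.956305 = 7.31573 m.
A = 0.89 × 3.8 = 3.382 m².
Resultant F = γ·h_c·A = 11.31093 × 7.31573 × 3.382 = 279.853 kN.
I_c = b·h³/12 = 0.89 × 3.8³/12 = 4.06967 m⁴.
Centre of pressure: y_p = y_c + I_c/(y_c·A) = 7.65 + 4.06967/(7.65 × 3.382) = 7.65 + 0.157298 = 7.8073 m along the plane.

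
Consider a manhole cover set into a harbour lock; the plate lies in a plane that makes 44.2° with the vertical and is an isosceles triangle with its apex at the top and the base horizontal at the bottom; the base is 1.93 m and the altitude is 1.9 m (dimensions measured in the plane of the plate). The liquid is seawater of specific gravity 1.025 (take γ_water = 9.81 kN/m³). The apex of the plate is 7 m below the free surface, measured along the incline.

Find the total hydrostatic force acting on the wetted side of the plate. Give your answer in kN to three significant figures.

F ≈ 109 kN

γ = 1.025 × 9.81 = 10.05525 kN/m³.
The plate makes 44.2° with the vertical, i.e. θ = 90° − 44.2° = 45.8° to the horizontal. Measuring y along the incline from the free-surface line, vertical depth h = y·sinθ with sinθ = 0.716911.
With the apex up, the centroid sits 2h/3 = 2 × 1.9/3 = 1.26667 m below the apex, so y_c = 7 + 1.26667 = 8.26667 m and h_c = 8.26667 × 0.716911 = 5.92647 m.
A = ½ × 1.93 × 1.9 = 1.8335 m².
Resultant F = γ·h_c·A = 10.05525 × 5.92647 × 1.8335 = 109.262 kN.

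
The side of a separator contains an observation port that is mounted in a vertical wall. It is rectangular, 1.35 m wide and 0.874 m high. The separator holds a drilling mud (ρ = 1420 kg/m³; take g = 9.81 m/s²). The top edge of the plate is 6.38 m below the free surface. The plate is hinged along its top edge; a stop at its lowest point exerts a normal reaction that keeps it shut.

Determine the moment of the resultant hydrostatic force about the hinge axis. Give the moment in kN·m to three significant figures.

M ≈ 50.0 kN·m

γ = ρg = 1420 × 9.81 / 1000 = 13.9302 kN/m³.
The centroid lies 0.874/2 = 0.437 m below the top edge, so the centroid depth is h_c = 6.38 + 0.437 = 6.817 m.
A = 1.35 × 0.874 = 1.1799 m².
Resultant F = γ·h_c·A = 13.9302 × 6.817 × 1.1799 = 112.046 kN.
I_c = b·h³/12 = 1.35 × 0.874³/12 = 0.0751081 m⁴.
Centre of pressure: y_p = y_c + I_c/(y_c·A) = 6.817 + 0.0751081/(6.817 × 1.1799) = 6.817 + 0.00933788 = 6.82634 m along the plane.
The resultant acts 0.437 + 0.00933788 = 0.446338 m (along the plate) below the hinge at the top edge, so the moment about the hinge is M = F × 0.446338 = 112.046 × 0.446338 = 50.0104 kN·m.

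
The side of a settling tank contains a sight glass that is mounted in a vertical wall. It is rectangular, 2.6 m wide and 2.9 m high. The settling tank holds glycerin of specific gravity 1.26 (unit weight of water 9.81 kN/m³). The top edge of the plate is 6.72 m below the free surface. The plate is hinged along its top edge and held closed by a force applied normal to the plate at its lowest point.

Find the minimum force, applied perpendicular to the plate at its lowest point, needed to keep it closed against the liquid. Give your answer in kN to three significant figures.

γ = 1.26 × 9.81 = 12.3606 kN/m³.
The centroid lies 2.9/2 = 1.45 m below the top edge, so the centroid depth is h_c = 6.72 + 1.45 = 8.17 m.
A = 2.6 × 2.9 = 7.54 m².
Resultant F = γ·h_c·A = 12.3606 × 8.17 × 7.54 = 761.435 kN.
I_c = b·h³/12 = 2.6 × 2.9³/12 = 5.28428 m⁴.
Centre of pressure: y_p = y_c + I_c/(y_c·A) = 8.17 + 5.28428/(8.17 × 7.54) = 8.17 + 0.0857813 = 8.25578 m along the plane.
The resultant acts 1.45 + 0.0857813 = 1.53578 m (along the plate) below the hinge at the top edge, so the moment about the hinge is M = F × 1.53578 = 761.435 × 1.53578 = 1169.4 kN·m.
A normal force at the bottom, 2.9 m from the hinge, must supply this moment: P = 1169.4/2.9 = 403.241 kN.

P ≈ 403 kN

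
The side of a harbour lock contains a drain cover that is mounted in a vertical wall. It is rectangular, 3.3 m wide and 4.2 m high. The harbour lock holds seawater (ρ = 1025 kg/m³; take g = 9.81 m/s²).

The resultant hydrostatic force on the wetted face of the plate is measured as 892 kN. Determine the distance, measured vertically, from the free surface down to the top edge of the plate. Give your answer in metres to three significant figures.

γ = ρg = 1025 × 9.81 / 1000 = 10.05525 kN/m³.
A = 3.3 × 4.2 = 13.86 m².
From F = γ·h_c·A, the centroid depth is h_c = 892/(10.05525 × 13.86) = 6.40042 m.
The centroid lies 4.2/2 = 2.1 m below the top edge, so the top edge sits at h_top = 6.40042 − 2.1 = 4.30042 m below the surface.

d_top ≈ 4.30 m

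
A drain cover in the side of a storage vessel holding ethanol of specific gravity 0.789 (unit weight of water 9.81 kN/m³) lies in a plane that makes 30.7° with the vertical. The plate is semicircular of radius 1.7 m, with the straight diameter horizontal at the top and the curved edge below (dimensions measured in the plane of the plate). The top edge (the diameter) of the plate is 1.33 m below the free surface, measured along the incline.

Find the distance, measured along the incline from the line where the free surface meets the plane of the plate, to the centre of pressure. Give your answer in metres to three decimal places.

γ = 0.789 × 9.81 = 7.74009 kN/m³.
The plate makes 30.7° with the vertical, i.e. θ = 90° − 30.7° = 59.3° to the horizontal. Measuring y along the incline from the free-surface line, vertical depth h = y·sinθ with sinθ = 0.859852.
The centroid of a semicircle lies 4r/(3π) = 0.721502 m from the diameter, here below the top edge, so y_c = 1.33 + 0.721502 = 2.0515 m and h_c = 2.0515 × 0.859852 = 1.76399 m.
A = πr²/2 = π × 1.7²/2 = 4.5396 m².
Resultant F = γ·h_c·A = 7.74009 × 1.76399 × 4.5396 = 61.9812 kN.
I_c = (π/8 − 8/(9π))·r⁴ = 0.109757 × 1.7⁴ = 0.916701 m⁴.
Centre of pressure: y_p = y_c + I_c/(y_c·A) = 2.0515 + 0.916701/(2.0515 × 4.5396) = 2.0515 + 0.0984325 = 2.14993 m along the plane.

y_p = 2.150 m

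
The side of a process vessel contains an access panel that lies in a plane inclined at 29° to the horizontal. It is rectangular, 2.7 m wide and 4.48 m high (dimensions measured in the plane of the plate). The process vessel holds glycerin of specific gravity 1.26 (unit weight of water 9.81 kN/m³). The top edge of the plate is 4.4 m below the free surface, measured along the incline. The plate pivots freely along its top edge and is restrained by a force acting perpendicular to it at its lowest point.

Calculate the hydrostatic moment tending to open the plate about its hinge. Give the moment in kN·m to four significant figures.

γ = 1.26 × 9.81 = 12.3606 kN/m³.
Let θ = 29° be the plate's angle to the horizontal; measure y along the incline from where the plane meets the free surface. Vertical depth h = y·sinθ with sinθ = 0.484810.
The centroid lies 4.48/2 = 2.24 m below the top edge, so y_c = 4.4 + 2.24 = 6.64 m and h_c = 6.64 × 0.484810 = 3.21914 m.
A = 2.7 × 4.48 = 12.096 m².
Resultant F = γ·h_c·A = 12.3606 × 3.21914 × 12.096 = 481.306 kN.
I_c = b·h³/12 = 2.7 × 4.48³/12 = 20.231 m⁴.
Centre of pressure: y_p = y_c + I_c/(y_c·A) = 6.64 + 20.231/(6.64 × 12.096) = 6.64 + 0.251888 = 6.89189 m along the plane.
The resultant acts 2.24 + 0.251888 = 2.49189 m (along the plate) below the hinge at the top edge, so the moment about the hinge is M = F × 2.49189 = 481.306 × 2.49189 = 1199.36 kN·m.

M ≈ 1199 kN·m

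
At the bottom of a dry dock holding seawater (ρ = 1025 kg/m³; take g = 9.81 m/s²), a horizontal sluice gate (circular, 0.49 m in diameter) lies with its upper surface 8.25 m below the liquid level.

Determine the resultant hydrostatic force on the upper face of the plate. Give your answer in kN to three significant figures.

F ≈ 15.6 kN

γ = ρg = 1025 × 9.81 / 1000 = 10.05525 kN/m³.
The plate is horizontal, so pressure is uniform at p = γ·h = 10.05525 × 8.25 = 82.9558 kN/m².
A = π(0.245)² = 0.188574 m².
F = p·A = 82.9558 × 0.188574 = 15.6433 kN.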